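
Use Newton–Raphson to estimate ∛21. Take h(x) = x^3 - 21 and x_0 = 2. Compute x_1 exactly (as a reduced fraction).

h'(x) = 3x^2.
h(2) = -13, h'(2) = 12, so x_1 = 2 - (-13)/12 = 37/12.

37/12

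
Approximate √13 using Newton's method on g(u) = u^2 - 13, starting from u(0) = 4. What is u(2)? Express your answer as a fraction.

1673/464

g'(u) = 2u.
g(4) = 3, g'(4) = 8, so u(1) = 4 - 3/8 = 29/8.
g(29/8) = 9/64, g'(29/8) = 29/4, so u(2) = (29/8) - (9/64)/(29/4) = 1673/464.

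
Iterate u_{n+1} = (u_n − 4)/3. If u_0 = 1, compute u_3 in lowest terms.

u_1 = (1 − 4)/3 = −1.
u_2 = ((−1) − 4)/3 = −5/3.
u_3 = ((−5/3) − 4)/3 = −17/9.

−17/9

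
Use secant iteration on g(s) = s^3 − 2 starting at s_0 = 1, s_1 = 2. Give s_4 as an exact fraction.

g(1) = −1, g(2) = 6. s_2 = 2 − 6·(2 − 1)/(6 − (−1)) = 8/7.
g(2) = 6, g(8/7) = −174/343. s_3 = (8/7) − (−174/343)·((8/7) − 2)/((−174/343) − 6) = 75/62.
g(8/7) = −174/343, g(75/62) = −54781/238328. s_4 = (75/62) − (−54781/238328)·((75/62) − (8/7))/((−54781/238328) − (−174/343)) = 989312/782041.

989312/782041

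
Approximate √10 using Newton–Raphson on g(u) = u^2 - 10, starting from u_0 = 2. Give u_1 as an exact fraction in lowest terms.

g'(u) = 2u.
g(2) = -6, g'(2) = 4, so u_1 = 2 - (-6)/4 = 7/2.

7/2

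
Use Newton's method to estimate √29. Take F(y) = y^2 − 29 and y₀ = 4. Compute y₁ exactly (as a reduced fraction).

F'(y) = 2y.
F(4) = −13, F'(4) = 8, so y₁ = 4 − (−13)/8 = 45/8.

45/8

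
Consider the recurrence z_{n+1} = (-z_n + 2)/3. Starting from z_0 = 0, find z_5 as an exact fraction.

122/243

z_1 = (-0 + 2)/3 = 2/3.
z_2 = (-(2/3) + 2)/3 = 4/9.
z_3 = (-(4/9) + 2)/3 = 14/27.
z_4 = (-(14/27) + 2)/3 = 40/81.
z_5 = (-(40/81) + 2)/3 = 122/243.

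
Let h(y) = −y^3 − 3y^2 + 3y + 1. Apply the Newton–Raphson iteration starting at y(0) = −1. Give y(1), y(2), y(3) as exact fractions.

y(1) = −1/3, y(2) = −17/63, y(3) = −147421/550179

h'(y) = −3y^2 − 6y + 3.
h(−1) = −4, h'(−1) = 6, so y(1) = (−1) − (−4)/6 = −1/3.
h(−1/3) = −8/27, h'(−1/3) = 14/3, so y(2) = (−1/3) − (−8/27)/(14/3) = −17/63.
h(−17/63) = −2080/250047, h'(−17/63) = 5822/1323, so y(3) = (−17/63) − (−2080/250047)/(5822/1323) = −147421/550179.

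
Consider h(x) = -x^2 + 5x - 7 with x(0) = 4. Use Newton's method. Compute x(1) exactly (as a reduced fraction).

h'(x) = -2x + 5.
h(4) = -3, h'(4) = -3, so x(1) = 4 - (-3)/(-3) = 3.

3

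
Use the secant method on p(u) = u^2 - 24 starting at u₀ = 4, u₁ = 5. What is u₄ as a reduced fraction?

p(4) = -8, p(5) = 1. u₂ = 5 - 1·(5 - 4)/(1 - (-8)) = 44/9.
p(5) = 1, p(44/9) = -8/81. u₃ = (44/9) - (-8/81)·((44/9) - 5)/((-8/81) - 1) = 436/89.
p(44/9) = -8/81, p(436/89) = -8/7921. u₄ = (436/89) - (-8/7921)·((436/89) - (44/9))/((-8/7921) - (-8/81)) = 4801/980.

4801/980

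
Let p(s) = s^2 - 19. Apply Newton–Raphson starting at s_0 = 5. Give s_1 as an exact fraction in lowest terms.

22/5

p'(s) = 2s.
p(5) = 6, p'(5) = 10, so s_1 = 5 - 6/10 = 22/5.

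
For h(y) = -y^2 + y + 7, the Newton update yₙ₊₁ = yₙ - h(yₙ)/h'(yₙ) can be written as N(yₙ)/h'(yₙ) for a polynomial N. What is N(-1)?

h'(y) = -2y + 1.
N(y) = y·h'(y) - h(y) = y·(-2y + 1) - (-y^2 + y + 7) = -y^2 - 7.
N(-1) = -8.

-8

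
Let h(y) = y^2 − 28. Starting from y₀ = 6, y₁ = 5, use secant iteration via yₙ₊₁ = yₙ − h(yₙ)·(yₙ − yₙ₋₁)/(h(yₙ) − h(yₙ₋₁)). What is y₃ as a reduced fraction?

598/113

h(6) = 8, h(5) = −3. y₂ = 5 − (−3)·(5 − 6)/((−3) − 8) = 58/11.
h(5) = −3, h(58/11) = −24/121. y₃ = (58/11) − (−24/121)·((58/11) − 5)/((−24/121) − (−3)) = 598/113.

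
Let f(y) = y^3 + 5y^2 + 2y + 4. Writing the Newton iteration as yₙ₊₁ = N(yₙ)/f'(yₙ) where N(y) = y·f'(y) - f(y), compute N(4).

204

f'(y) = 3y^2 + 10y + 2.
N(y) = y·f'(y) - f(y) = y·(3y^2 + 10y + 2) - (y^3 + 5y^2 + 2y + 4) = 2y^3 + 5y^2 - 4.
N(4) = 204.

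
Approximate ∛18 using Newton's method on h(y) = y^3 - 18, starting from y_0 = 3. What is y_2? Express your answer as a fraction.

755/288

h'(y) = 3y^2.
h(3) = 9, h'(3) = 27, so y_1 = 3 - 9/27 = 8/3.
h(8/3) = 26/27, h'(8/3) = 64/3, so y_2 = (8/3) - (26/27)/(64/3) = 755/288.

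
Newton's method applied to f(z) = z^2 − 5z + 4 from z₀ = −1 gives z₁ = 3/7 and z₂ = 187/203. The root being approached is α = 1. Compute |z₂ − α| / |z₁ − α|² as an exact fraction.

z₁ − α = 3/7 − 1 = −4/7, so |z₁ − α| = 4/7.
z₂ − α = 187/203 − 1 = −16/203, so |z₂ − α| = 16/203.
|z₁ − α|² = 16/49.
Ratio = (16/203) / (16/49) = 7/29.

7/29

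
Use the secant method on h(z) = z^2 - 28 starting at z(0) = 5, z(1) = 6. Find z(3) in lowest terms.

h(5) = -3, h(6) = 8. z(2) = 6 - 8·(6 - 5)/(8 - (-3)) = 58/11.
h(6) = 8, h(58/11) = -24/121. z(3) = (58/11) - (-24/121)·((58/11) - 6)/((-24/121) - 8) = 164/31.

164/31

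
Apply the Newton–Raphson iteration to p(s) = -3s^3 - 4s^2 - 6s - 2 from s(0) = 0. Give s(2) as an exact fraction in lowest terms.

-16/39

p'(s) = -9s^2 - 8s - 6.
p(0) = -2, p'(0) = -6, so s(1) = 0 - (-2)/(-6) = -1/3.
p(-1/3) = -1/3, p'(-1/3) = -13/3, so s(2) = (-1/3) - (-1/3)/(-13/3) = -16/39.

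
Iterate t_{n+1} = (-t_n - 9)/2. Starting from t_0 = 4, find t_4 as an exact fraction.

-41/16

t_1 = (-4 - 9)/2 = -13/2.
t_2 = (-(-13/2) - 9)/2 = -5/4.
t_3 = (-(-5/4) - 9)/2 = -31/8.
t_4 = (-(-31/8) - 9)/2 = -41/16.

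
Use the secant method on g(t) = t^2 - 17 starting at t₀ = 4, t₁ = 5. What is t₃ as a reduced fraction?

169/41

g(4) = -1, g(5) = 8. t₂ = 5 - 8·(5 - 4)/(8 - (-1)) = 37/9.
g(5) = 8, g(37/9) = -8/81. t₃ = (37/9) - (-8/81)·((37/9) - 5)/((-8/81) - 8) = 169/41.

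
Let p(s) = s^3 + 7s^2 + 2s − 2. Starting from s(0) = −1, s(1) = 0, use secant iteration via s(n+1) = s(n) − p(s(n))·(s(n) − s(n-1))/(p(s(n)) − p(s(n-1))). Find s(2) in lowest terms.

p(−1) = 2, p(0) = −2. s(2) = 0 − (−2)·(0 − (−1))/((−2) − 2) = −1/2.

−1/2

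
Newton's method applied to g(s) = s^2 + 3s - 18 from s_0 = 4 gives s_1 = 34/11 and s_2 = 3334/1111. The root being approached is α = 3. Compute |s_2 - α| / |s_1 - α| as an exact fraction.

s_1 - α = 34/11 - 3 = 1/11, so |s_1 - α| = 1/11.
s_2 - α = 3334/1111 - 3 = 1/1111, so |s_2 - α| = 1/1111.
Ratio = (1/1111) / (1/11) = 1/101.

1/101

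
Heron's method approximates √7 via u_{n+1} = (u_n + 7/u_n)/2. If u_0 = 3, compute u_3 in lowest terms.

32257/12192

u_1 = (3 + 7/3)/2 = 8/3.
u_2 = (8/3 + 7/(8/3))/2 = 127/48.
u_3 = (127/48 + 7/(127/48))/2 = 32257/12192.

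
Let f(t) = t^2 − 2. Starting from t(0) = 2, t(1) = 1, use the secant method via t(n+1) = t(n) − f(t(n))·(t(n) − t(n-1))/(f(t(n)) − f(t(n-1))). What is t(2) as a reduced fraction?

4/3

f(2) = 2, f(1) = −1. t(2) = 1 − (−1)·(1 − 2)/((−1) − 2) = 4/3.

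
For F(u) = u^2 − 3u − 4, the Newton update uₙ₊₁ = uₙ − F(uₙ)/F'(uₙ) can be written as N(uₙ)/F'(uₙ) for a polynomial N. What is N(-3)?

F'(u) = 2u − 3.
N(u) = u·F'(u) − F(u) = u·(2u − 3) − (u^2 − 3u − 4) = u^2 + 4.
N(-3) = 13.

13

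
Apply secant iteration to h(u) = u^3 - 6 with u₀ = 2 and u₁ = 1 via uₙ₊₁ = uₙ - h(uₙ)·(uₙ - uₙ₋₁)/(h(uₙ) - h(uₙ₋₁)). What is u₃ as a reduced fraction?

522/277

h(2) = 2, h(1) = -5. u₂ = 1 - (-5)·(1 - 2)/((-5) - 2) = 12/7.
h(1) = -5, h(12/7) = -330/343. u₃ = (12/7) - (-330/343)·((12/7) - 1)/((-330/343) - (-5)) = 522/277.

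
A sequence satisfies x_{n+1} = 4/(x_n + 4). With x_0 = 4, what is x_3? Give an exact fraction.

x_1 = 4/(4 + 4) = 1/2.
x_2 = 4/(1/2 + 4) = 8/9.
x_3 = 4/(8/9 + 4) = 9/11.

9/11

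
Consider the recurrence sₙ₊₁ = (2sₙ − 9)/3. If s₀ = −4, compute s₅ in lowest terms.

−2027/243

s₁ = (2·(−4) − 9)/3 = −17/3.
s₂ = (2·(−17/3) − 9)/3 = −61/9.
s₃ = (2·(−61/9) − 9)/3 = −203/27.
s₄ = (2·(−203/27) − 9)/3 = −649/81.
s₅ = (2·(−649/81) − 9)/3 = −2027/243.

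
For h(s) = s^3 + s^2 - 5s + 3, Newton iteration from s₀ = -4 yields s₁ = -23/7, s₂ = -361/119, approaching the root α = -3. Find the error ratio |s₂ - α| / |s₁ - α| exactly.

s₁ - α = -23/7 - (-3) = -23/7 + 3 = -2/7, so |s₁ - α| = 2/7.
s₂ - α = -361/119 - (-3) = -361/119 + 3 = -4/119, so |s₂ - α| = 4/119.
Ratio = (4/119) / (2/7) = 2/17.

2/17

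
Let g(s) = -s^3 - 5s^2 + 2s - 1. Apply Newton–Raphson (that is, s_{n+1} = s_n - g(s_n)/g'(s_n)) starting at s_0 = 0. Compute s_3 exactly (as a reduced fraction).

133/90

g'(s) = -3s^2 - 10s + 2.
g(0) = -1, g'(0) = 2, so s_1 = 0 - (-1)/2 = 1/2.
g(1/2) = -11/8, g'(1/2) = -15/4, so s_2 = (1/2) - (-11/8)/(-15/4) = 2/15.
g(2/15) = -2783/3375, g'(2/15) = 46/75, so s_3 = (2/15) - (-2783/3375)/(46/75) = 133/90.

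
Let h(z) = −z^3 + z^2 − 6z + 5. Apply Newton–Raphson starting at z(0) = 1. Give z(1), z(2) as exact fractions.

h'(z) = −3z^2 + 2z − 6.
h(1) = −1, h'(1) = −7, so z(1) = 1 − (−1)/(−7) = 6/7.
h(6/7) = −13/343, h'(6/7) = −318/49, so z(2) = (6/7) − (−13/343)/(−318/49) = 1895/2226.

z(1) = 6/7, z(2) = 1895/2226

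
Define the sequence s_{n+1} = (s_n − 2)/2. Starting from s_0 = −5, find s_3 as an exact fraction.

s_1 = ((−5) − 2)/2 = −7/2.
s_2 = ((−7/2) − 2)/2 = −11/4.
s_3 = ((−11/4) − 2)/2 = −19/8.

−19/8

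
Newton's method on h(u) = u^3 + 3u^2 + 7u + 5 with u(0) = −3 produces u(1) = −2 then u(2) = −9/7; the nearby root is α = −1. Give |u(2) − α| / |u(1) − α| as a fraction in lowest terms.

u(1) − α = −2 − (−1) = −2 + 1 = −1, so |u(1) − α| = 1.
u(2) − α = −9/7 − (−1) = −9/7 + 1 = −2/7, so |u(2) − α| = 2/7.
Ratio = (2/7) / 1 = 2/7.

2/7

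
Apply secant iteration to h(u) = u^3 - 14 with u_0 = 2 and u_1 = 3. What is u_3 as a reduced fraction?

h(2) = -6, h(3) = 13. u_2 = 3 - 13·(3 - 2)/(13 - (-6)) = 44/19.
h(3) = 13, h(44/19) = -10842/6859. u_3 = (44/19) - (-10842/6859)·((44/19) - 3)/((-10842/6859) - 13) = 18386/7693.

18386/7693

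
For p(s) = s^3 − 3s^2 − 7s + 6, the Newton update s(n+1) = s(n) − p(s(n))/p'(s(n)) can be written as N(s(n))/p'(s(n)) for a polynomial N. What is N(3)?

21

p'(s) = 3s^2 − 6s − 7.
N(s) = s·p'(s) − p(s) = s·(3s^2 − 6s − 7) − (s^3 − 3s^2 − 7s + 6) = 2s^3 − 3s^2 − 6.
N(3) = 21.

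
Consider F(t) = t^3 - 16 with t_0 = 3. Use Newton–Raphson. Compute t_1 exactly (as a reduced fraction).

F'(t) = 3t^2.
F(3) = 11, F'(3) = 27, so t_1 = 3 - 11/27 = 70/27.

70/27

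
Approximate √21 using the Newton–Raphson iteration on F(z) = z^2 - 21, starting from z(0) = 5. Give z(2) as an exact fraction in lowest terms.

F'(z) = 2z.
F(5) = 4, F'(5) = 10, so z(1) = 5 - 4/10 = 23/5.
F(23/5) = 4/25, F'(23/5) = 46/5, so z(2) = (23/5) - (4/25)/(46/5) = 527/115.

527/115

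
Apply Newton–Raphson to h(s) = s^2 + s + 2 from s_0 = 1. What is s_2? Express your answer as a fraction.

-17/3

h'(s) = 2s + 1.
h(1) = 4, h'(1) = 3, so s_1 = 1 - 4/3 = -1/3.
h(-1/3) = 16/9, h'(-1/3) = 1/3, so s_2 = (-1/3) - (16/9)/(1/3) = -17/3.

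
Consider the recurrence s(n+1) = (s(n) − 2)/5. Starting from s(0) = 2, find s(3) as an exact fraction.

s(1) = (2 − 2)/5 = 0.
s(2) = (0 − 2)/5 = −2/5.
s(3) = ((−2/5) − 2)/5 = −12/25.

−12/25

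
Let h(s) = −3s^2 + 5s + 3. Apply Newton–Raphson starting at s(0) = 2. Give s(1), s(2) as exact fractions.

s(1) = 15/7, s(2) = 822/385

h'(s) = −6s + 5.
h(2) = 1, h'(2) = −7, so s(1) = 2 − 1/(−7) = 15/7.
h(15/7) = −3/49, h'(15/7) = −55/7, so s(2) = (15/7) − (−3/49)/(−55/7) = 822/385.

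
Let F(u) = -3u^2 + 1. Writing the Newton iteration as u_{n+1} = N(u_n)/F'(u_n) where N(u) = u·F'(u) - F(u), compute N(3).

F'(u) = -6u.
N(u) = u·F'(u) - F(u) = u·(-6u) - (-3u^2 + 1) = -3u^2 - 1.
N(3) = -28.

-28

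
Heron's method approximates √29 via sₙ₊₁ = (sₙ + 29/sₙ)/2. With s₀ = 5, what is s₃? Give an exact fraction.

s₁ = (5 + 29/5)/2 = 27/5.
s₂ = (27/5 + 29/(27/5))/2 = 727/135.
s₃ = (727/135 + 29/(727/135))/2 = 528527/98145.

528527/98145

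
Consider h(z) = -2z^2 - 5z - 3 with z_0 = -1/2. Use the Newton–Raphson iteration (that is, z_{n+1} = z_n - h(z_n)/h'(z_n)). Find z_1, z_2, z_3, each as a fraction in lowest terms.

z_1 = -5/6, z_2 = -29/30, z_3 = -509/510

h'(z) = -4z - 5.
h(-1/2) = -1, h'(-1/2) = -3, so z_1 = (-1/2) - (-1)/(-3) = -5/6.
h(-5/6) = -2/9, h'(-5/6) = -5/3, so z_2 = (-5/6) - (-2/9)/(-5/3) = -29/30.
h(-29/30) = -8/225, h'(-29/30) = -17/15, so z_3 = (-29/30) - (-8/225)/(-17/15) = -509/510.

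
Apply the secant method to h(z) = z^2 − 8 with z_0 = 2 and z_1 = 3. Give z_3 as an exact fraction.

82/29

h(2) = −4, h(3) = 1. z_2 = 3 − 1·(3 − 2)/(1 − (−4)) = 14/5.
h(3) = 1, h(14/5) = −4/25. z_3 = (14/5) − (−4/25)·((14/5) − 3)/((−4/25) − 1) = 82/29.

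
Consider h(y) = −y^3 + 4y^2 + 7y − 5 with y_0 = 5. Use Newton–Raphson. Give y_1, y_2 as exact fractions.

y_1 = 145/28, y_2 = 1816345/351498

h'(y) = −3y^2 + 8y + 7.
h(5) = 5, h'(5) = −28, so y_1 = 5 − 5/(−28) = 145/28.
h(145/28) = −7825/21952, h'(145/28) = −25107/784, so y_2 = (145/28) − (−7825/21952)/(−25107/784) = 1816345/351498.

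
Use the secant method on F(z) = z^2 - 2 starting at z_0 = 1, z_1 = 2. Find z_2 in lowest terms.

4/3

F(1) = -1, F(2) = 2. z_2 = 2 - 2·(2 - 1)/(2 - (-1)) = 4/3.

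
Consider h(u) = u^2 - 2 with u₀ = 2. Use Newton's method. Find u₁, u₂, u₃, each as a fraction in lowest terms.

h'(u) = 2u.
h(2) = 2, h'(2) = 4, so u₁ = 2 - 2/4 = 3/2.
h(3/2) = 1/4, h'(3/2) = 3, so u₂ = (3/2) - (1/4)/3 = 17/12.
h(17/12) = 1/144, h'(17/12) = 17/6, so u₃ = (17/12) - (1/144)/(17/6) = 577/408.

u₁ = 3/2, u₂ = 17/12, u₃ = 577/408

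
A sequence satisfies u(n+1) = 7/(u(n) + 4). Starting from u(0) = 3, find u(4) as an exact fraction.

u(1) = 7/(3 + 4) = 1.
u(2) = 7/(1 + 4) = 7/5.
u(3) = 7/(7/5 + 4) = 35/27.
u(4) = 7/(35/27 + 4) = 189/143.

189/143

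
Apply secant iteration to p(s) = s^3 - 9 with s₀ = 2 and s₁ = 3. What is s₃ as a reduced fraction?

1609/777

p(2) = -1, p(3) = 18. s₂ = 3 - 18·(3 - 2)/(18 - (-1)) = 39/19.
p(3) = 18, p(39/19) = -2412/6859. s₃ = (39/19) - (-2412/6859)·((39/19) - 3)/((-2412/6859) - 18) = 1609/777.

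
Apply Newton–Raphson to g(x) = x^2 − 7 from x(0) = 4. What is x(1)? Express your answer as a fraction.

g'(x) = 2x.
g(4) = 9, g'(4) = 8, so x(1) = 4 − 9/8 = 23/8.

23/8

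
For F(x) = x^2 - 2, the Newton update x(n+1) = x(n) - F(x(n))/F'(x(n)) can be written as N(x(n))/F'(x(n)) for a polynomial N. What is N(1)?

F'(x) = 2x.
N(x) = x·F'(x) - F(x) = x·(2x) - (x^2 - 2) = x^2 + 2.
N(1) = 3.

3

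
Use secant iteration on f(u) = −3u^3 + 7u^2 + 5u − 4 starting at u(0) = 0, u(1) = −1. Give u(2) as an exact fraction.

f(0) = −4, f(−1) = 1. u(2) = (−1) − 1·((−1) − 0)/(1 − (−4)) = −4/5.

−4/5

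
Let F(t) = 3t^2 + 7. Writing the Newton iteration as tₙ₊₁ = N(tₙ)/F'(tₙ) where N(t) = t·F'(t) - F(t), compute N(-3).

F'(t) = 6t.
N(t) = t·F'(t) - F(t) = t·(6t) - (3t^2 + 7) = 3t^2 - 7.
N(-3) = 20.

20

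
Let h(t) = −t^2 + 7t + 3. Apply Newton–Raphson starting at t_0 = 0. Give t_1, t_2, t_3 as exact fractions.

h'(t) = −2t + 7.
h(0) = 3, h'(0) = 7, so t_1 = 0 − 3/7 = −3/7.
h(−3/7) = −9/49, h'(−3/7) = 55/7, so t_2 = (−3/7) − (−9/49)/(55/7) = −156/385.
h(−156/385) = −81/148225, h'(−156/385) = 3007/385, so t_3 = (−156/385) − (−81/148225)/(3007/385) = −469011/1157695.

t_1 = −3/7, t_2 = −156/385, t_3 = −469011/1157695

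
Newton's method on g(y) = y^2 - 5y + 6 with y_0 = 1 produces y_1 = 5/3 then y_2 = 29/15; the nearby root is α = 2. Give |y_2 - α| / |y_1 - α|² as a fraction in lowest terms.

y_1 - α = 5/3 - 2 = -1/3, so |y_1 - α| = 1/3.
y_2 - α = 29/15 - 2 = -1/15, so |y_2 - α| = 1/15.
|y_1 - α|² = 1/9.
Ratio = (1/15) / (1/9) = 3/5.

3/5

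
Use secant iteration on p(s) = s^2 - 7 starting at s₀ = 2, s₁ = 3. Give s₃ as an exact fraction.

37/14

p(2) = -3, p(3) = 2. s₂ = 3 - 2·(3 - 2)/(2 - (-3)) = 13/5.
p(3) = 2, p(13/5) = -6/25. s₃ = (13/5) - (-6/25)·((13/5) - 3)/((-6/25) - 2) = 37/14.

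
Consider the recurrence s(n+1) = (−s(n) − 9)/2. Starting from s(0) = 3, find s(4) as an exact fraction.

−21/8

s(1) = (−3 − 9)/2 = −6.
s(2) = (−(−6) − 9)/2 = −3/2.
s(3) = (−(−3/2) − 9)/2 = −15/4.
s(4) = (−(−15/4) − 9)/2 = −21/8.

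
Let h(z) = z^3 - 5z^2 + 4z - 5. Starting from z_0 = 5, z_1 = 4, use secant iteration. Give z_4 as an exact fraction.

56234164/12947141

h(5) = 15, h(4) = -5. z_2 = 4 - (-5)·(4 - 5)/((-5) - 15) = 17/4.
h(4) = -5, h(17/4) = -99/64. z_3 = (17/4) - (-99/64)·((17/4) - 4)/((-99/64) - (-5)) = 964/221.
h(17/4) = -99/64, h(964/221) = 3330855/10793861. z_4 = (964/221) - (3330855/10793861)·((964/221) - (17/4))/((3330855/10793861) - (-99/64)) = 56234164/12947141.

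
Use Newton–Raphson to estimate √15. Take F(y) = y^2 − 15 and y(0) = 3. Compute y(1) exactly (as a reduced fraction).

4

F'(y) = 2y.
F(3) = −6, F'(3) = 6, so y(1) = 3 − (−6)/6 = 4.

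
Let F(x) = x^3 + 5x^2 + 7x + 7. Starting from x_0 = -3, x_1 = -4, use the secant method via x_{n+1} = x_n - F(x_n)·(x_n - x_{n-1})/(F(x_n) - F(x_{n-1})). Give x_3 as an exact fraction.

F(-3) = 4, F(-4) = -5. x_2 = (-4) - (-5)·((-4) - (-3))/((-5) - 4) = -31/9.
F(-4) = -5, F(-31/9) = 980/729. x_3 = (-31/9) - (980/729)·((-31/9) - (-4))/((980/729) - (-5)) = -659/185.

-659/185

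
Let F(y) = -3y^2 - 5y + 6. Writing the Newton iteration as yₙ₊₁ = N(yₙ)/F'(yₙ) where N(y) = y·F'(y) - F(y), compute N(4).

F'(y) = -6y - 5.
N(y) = y·F'(y) - F(y) = y·(-6y - 5) - (-3y^2 - 5y + 6) = -3y^2 - 6.
N(4) = -54.

-54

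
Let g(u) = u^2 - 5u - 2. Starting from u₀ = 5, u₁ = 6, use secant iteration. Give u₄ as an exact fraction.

1746/325

g(5) = -2, g(6) = 4. u₂ = 6 - 4·(6 - 5)/(4 - (-2)) = 16/3.
g(6) = 4, g(16/3) = -2/9. u₃ = (16/3) - (-2/9)·((16/3) - 6)/((-2/9) - 4) = 102/19.
g(16/3) = -2/9, g(102/19) = -8/361. u₄ = (102/19) - (-8/361)·((102/19) - (16/3))/((-8/361) - (-2/9)) = 1746/325.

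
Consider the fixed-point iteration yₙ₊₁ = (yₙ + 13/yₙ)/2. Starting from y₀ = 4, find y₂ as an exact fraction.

1673/464

y₁ = (4 + 13/4)/2 = 29/8.
y₂ = (29/8 + 13/(29/8))/2 = 1673/464.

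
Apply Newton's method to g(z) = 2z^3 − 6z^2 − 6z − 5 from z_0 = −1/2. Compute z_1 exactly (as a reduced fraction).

g'(z) = 6z^2 − 12z − 6.
g(−1/2) = −15/4, g'(−1/2) = 3/2, so z_1 = (−1/2) − (−15/4)/(3/2) = 2.

2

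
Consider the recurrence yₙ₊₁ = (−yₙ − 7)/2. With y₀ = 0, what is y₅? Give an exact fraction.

y₁ = (−0 − 7)/2 = −7/2.
y₂ = (−(−7/2) − 7)/2 = −7/4.
y₃ = (−(−7/4) − 7)/2 = −21/8.
y₄ = (−(−21/8) − 7)/2 = −35/16.
y₅ = (−(−35/16) − 7)/2 = −77/32.

−77/32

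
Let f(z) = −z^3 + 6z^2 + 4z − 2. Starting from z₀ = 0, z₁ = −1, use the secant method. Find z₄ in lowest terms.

f(0) = −2, f(−1) = 1. z₂ = (−1) − 1·((−1) − 0)/(1 − (−2)) = −2/3.
f(−1) = 1, f(−2/3) = −46/27. z₃ = (−2/3) − (−46/27)·((−2/3) − (−1))/((−46/27) − 1) = −64/73.
f(−2/3) = −46/27, f(−64/73) = −86066/389017. z₄ = (−64/73) − (−86066/389017)·((−64/73) − (−2/3))/((−86066/389017) − (−46/27)) = −153689/169250.

−153689/169250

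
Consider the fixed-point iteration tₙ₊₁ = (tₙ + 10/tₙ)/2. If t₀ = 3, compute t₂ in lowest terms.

t₁ = (3 + 10/3)/2 = 19/6.
t₂ = (19/6 + 10/(19/6))/2 = 721/228.

721/228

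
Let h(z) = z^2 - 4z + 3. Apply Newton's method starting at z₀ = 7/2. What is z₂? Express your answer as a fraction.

h'(z) = 2z - 4.
h(7/2) = 5/4, h'(7/2) = 3, so z₁ = (7/2) - (5/4)/3 = 37/12.
h(37/12) = 25/144, h'(37/12) = 13/6, so z₂ = (37/12) - (25/144)/(13/6) = 937/312.

937/312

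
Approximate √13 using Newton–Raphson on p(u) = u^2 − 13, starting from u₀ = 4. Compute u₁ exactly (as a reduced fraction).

29/8

p'(u) = 2u.
p(4) = 3, p'(4) = 8, so u₁ = 4 − 3/8 = 29/8.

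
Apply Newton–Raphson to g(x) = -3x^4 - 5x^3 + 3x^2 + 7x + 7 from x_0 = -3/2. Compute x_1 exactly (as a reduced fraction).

-193/76

g'(x) = -12x^3 - 15x^2 + 6x + 7.
g(-3/2) = 79/16, g'(-3/2) = 19/4, so x_1 = (-3/2) - (79/16)/(19/4) = -193/76.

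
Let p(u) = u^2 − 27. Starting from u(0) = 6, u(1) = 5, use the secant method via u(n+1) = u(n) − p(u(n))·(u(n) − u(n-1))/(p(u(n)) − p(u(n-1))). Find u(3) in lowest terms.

291/56

p(6) = 9, p(5) = −2. u(2) = 5 − (−2)·(5 − 6)/((−2) − 9) = 57/11.
p(5) = −2, p(57/11) = −18/121. u(3) = (57/11) − (−18/121)·((57/11) − 5)/((−18/121) − (−2)) = 291/56.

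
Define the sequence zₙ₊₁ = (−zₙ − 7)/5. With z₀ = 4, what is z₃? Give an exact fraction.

z₁ = (−4 − 7)/5 = −11/5.
z₂ = (−(−11/5) − 7)/5 = −24/25.
z₃ = (−(−24/25) − 7)/5 = −151/125.

−151/125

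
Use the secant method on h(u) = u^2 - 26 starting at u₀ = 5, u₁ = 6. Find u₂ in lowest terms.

h(5) = -1, h(6) = 10. u₂ = 6 - 10·(6 - 5)/(10 - (-1)) = 56/11.

56/11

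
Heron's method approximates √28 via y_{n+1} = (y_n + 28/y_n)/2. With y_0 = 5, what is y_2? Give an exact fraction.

y_1 = (5 + 28/5)/2 = 53/10.
y_2 = (53/10 + 28/(53/10))/2 = 5609/1060.

5609/1060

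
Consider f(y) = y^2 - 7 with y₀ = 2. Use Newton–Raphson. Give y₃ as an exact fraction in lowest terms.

108497/41008

f'(y) = 2y.
f(2) = -3, f'(2) = 4, so y₁ = 2 - (-3)/4 = 11/4.
f(11/4) = 9/16, f'(11/4) = 11/2, so y₂ = (11/4) - (9/16)/(11/2) = 233/88.
f(233/88) = 81/7744, f'(233/88) = 233/44, so y₃ = (233/88) - (81/7744)/(233/44) = 108497/41008.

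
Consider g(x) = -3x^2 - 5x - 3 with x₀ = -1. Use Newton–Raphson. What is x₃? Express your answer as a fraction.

g'(x) = -6x - 5.
g(-1) = -1, g'(-1) = 1, so x₁ = (-1) - (-1)/1 = 0.
g(0) = -3, g'(0) = -5, so x₂ = 0 - (-3)/(-5) = -3/5.
g(-3/5) = -27/25, g'(-3/5) = -7/5, so x₃ = (-3/5) - (-27/25)/(-7/5) = -48/35.

-48/35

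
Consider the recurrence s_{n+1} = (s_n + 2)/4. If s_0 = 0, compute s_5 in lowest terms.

341/512

s_1 = (0 + 2)/4 = 1/2.
s_2 = ((1/2) + 2)/4 = 5/8.
s_3 = ((5/8) + 2)/4 = 21/32.
s_4 = ((21/32) + 2)/4 = 85/128.
s_5 = ((85/128) + 2)/4 = 341/512.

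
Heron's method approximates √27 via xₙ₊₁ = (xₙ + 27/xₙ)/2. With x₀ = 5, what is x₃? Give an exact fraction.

3650401/702520

x₁ = (5 + 27/5)/2 = 26/5.
x₂ = (26/5 + 27/(26/5))/2 = 1351/260.
x₃ = (1351/260 + 27/(1351/260))/2 = 3650401/702520.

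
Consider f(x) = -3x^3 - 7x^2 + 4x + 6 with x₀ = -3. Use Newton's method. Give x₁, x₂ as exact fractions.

f'(x) = -9x^2 - 14x + 4.
f(-3) = 12, f'(-3) = -35, so x₁ = (-3) - 12/(-35) = -93/35.
f(-93/35) = 95616/42875, f'(-93/35) = -27371/1225, so x₂ = (-93/35) - (95616/42875)/(-27371/1225) = -2449887/957985.

x₁ = -93/35, x₂ = -2449887/957985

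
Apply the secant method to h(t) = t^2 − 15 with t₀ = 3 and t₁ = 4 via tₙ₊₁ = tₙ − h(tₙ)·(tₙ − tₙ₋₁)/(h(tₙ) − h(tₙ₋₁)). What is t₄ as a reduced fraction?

1921/496

h(3) = −6, h(4) = 1. t₂ = 4 − 1·(4 − 3)/(1 − (−6)) = 27/7.
h(4) = 1, h(27/7) = −6/49. t₃ = (27/7) − (−6/49)·((27/7) − 4)/((−6/49) − 1) = 213/55.
h(27/7) = −6/49, h(213/55) = −6/3025. t₄ = (213/55) − (−6/3025)·((213/55) − (27/7))/((−6/3025) − (−6/49)) = 1921/496.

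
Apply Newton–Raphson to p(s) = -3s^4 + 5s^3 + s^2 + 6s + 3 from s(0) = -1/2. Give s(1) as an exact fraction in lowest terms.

-73/164

p'(s) = -12s^3 + 15s^2 + 2s + 6.
p(-1/2) = -9/16, p'(-1/2) = 41/4, so s(1) = (-1/2) - (-9/16)/(41/4) = -73/164.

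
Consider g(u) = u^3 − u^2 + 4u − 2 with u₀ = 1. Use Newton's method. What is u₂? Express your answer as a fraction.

259/485

g'(u) = 3u^2 − 2u + 4.
g(1) = 2, g'(1) = 5, so u₁ = 1 − 2/5 = 3/5.
g(3/5) = 32/125, g'(3/5) = 97/25, so u₂ = (3/5) − (32/125)/(97/25) = 259/485.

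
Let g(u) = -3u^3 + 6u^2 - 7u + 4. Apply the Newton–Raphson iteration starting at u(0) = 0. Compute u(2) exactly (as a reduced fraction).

1084/1057

g'(u) = -9u^2 + 12u - 7.
g(0) = 4, g'(0) = -7, so u(1) = 0 - 4/(-7) = 4/7.
g(4/7) = 480/343, g'(4/7) = -151/49, so u(2) = (4/7) - (480/343)/(-151/49) = 1084/1057.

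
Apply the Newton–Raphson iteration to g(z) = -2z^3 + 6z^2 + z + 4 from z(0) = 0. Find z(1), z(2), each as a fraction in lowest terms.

z(1) = -4, z(2) = -348/143

g'(z) = -6z^2 + 12z + 1.
g(0) = 4, g'(0) = 1, so z(1) = 0 - 4/1 = -4.
g(-4) = 224, g'(-4) = -143, so z(2) = (-4) - 224/(-143) = -348/143.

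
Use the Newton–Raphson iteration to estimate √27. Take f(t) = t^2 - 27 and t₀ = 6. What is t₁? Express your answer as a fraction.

21/4

f'(t) = 2t.
f(6) = 9, f'(6) = 12, so t₁ = 6 - 9/12 = 21/4.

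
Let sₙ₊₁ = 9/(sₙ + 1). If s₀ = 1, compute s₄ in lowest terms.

261/128

s₁ = 9/(1 + 1) = 9/2.
s₂ = 9/(9/2 + 1) = 18/11.
s₃ = 9/(18/11 + 1) = 99/29.
s₄ = 9/(99/29 + 1) = 261/128.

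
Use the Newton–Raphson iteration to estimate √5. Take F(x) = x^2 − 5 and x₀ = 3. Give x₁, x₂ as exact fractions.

F'(x) = 2x.
F(3) = 4, F'(3) = 6, so x₁ = 3 − 4/6 = 7/3.
F(7/3) = 4/9, F'(7/3) = 14/3, so x₂ = (7/3) − (4/9)/(14/3) = 47/21.

x₁ = 7/3, x₂ = 47/21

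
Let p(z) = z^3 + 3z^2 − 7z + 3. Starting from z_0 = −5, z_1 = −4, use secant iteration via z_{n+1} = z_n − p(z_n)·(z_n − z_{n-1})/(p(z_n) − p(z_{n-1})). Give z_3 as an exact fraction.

p(−5) = −12, p(−4) = 15. z_2 = (−4) − 15·((−4) − (−5))/(15 − (−12)) = −41/9.
p(−4) = 15, p(−41/9) = 1900/729. z_3 = (−41/9) − (1900/729)·((−41/9) − (−4))/((1900/729) − 15) = −8443/1807.

−8443/1807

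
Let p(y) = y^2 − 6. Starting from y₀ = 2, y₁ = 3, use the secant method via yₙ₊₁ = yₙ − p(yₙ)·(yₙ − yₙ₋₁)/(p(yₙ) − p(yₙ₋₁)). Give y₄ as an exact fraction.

267/109

p(2) = −2, p(3) = 3. y₂ = 3 − 3·(3 − 2)/(3 − (−2)) = 12/5.
p(3) = 3, p(12/5) = −6/25. y₃ = (12/5) − (−6/25)·((12/5) − 3)/((−6/25) − 3) = 22/9.
p(12/5) = −6/25, p(22/9) = −2/81. y₄ = (22/9) − (−2/81)·((22/9) − (12/5))/((−2/81) − (−6/25)) = 267/109.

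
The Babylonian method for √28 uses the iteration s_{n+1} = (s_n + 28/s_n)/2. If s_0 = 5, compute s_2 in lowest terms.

5609/1060

s_1 = (5 + 28/5)/2 = 53/10.
s_2 = (53/10 + 28/(53/10))/2 = 5609/1060.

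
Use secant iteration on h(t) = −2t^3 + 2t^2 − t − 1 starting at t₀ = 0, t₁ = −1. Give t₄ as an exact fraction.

h(0) = −1, h(−1) = 4. t₂ = (−1) − 4·((−1) − 0)/(4 − (−1)) = −1/5.
h(−1) = 4, h(−1/5) = −88/125. t₃ = (−1/5) − (−88/125)·((−1/5) − (−1))/((−88/125) − 4) = −47/147.
h(−1/5) = −88/125, h(−47/147) = −1303808/3176523. t₄ = (−47/147) − (−1303808/3176523)·((−47/147) − (−1/5))/((−1303808/3176523) − (−88/125)) = −645223/1324523.

−645223/1324523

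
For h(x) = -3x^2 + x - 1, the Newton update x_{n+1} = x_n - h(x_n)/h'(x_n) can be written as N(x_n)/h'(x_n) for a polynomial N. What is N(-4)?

h'(x) = -6x + 1.
N(x) = x·h'(x) - h(x) = x·(-6x + 1) - (-3x^2 + x - 1) = -3x^2 + 1.
N(-4) = -47.

-47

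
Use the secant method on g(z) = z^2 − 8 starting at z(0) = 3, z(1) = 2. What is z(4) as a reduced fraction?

478/169

g(3) = 1, g(2) = −4. z(2) = 2 − (−4)·(2 − 3)/((−4) − 1) = 14/5.
g(2) = −4, g(14/5) = −4/25. z(3) = (14/5) − (−4/25)·((14/5) − 2)/((−4/25) − (−4)) = 17/6.
g(14/5) = −4/25, g(17/6) = 1/36. z(4) = (17/6) − (1/36)·((17/6) − (14/5))/((1/36) − (−4/25)) = 478/169.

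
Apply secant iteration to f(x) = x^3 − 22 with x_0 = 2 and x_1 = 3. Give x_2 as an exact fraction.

52/19

f(2) = −14, f(3) = 5. x_2 = 3 − 5·(3 − 2)/(5 − (−14)) = 52/19.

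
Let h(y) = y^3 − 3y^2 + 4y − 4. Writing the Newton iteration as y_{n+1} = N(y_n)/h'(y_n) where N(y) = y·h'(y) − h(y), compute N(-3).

h'(y) = 3y^2 − 6y + 4.
N(y) = y·h'(y) − h(y) = y·(3y^2 − 6y + 4) − (y^3 − 3y^2 + 4y − 4) = 2y^3 − 3y^2 + 4.
N(-3) = −77.

−77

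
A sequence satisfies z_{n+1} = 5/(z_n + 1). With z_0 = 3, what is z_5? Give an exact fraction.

z_1 = 5/(3 + 1) = 5/4.
z_2 = 5/(5/4 + 1) = 20/9.
z_3 = 5/(20/9 + 1) = 45/29.
z_4 = 5/(45/29 + 1) = 145/74.
z_5 = 5/(145/74 + 1) = 370/219.

370/219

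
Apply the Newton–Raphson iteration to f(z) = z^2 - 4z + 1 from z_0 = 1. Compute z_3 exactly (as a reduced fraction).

f'(z) = 2z - 4.
f(1) = -2, f'(1) = -2, so z_1 = 1 - (-2)/(-2) = 0.
f(0) = 1, f'(0) = -4, so z_2 = 0 - 1/(-4) = 1/4.
f(1/4) = 1/16, f'(1/4) = -7/2, so z_3 = (1/4) - (1/16)/(-7/2) = 15/56.

15/56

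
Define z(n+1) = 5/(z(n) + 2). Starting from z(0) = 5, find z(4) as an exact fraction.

z(1) = 5/(5 + 2) = 5/7.
z(2) = 5/(5/7 + 2) = 35/19.
z(3) = 5/(35/19 + 2) = 95/73.
z(4) = 5/(95/73 + 2) = 365/241.

365/241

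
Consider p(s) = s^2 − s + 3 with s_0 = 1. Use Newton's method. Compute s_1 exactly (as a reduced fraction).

p'(s) = 2s − 1.
p(1) = 3, p'(1) = 1, so s_1 = 1 − 3/1 = −2.

−2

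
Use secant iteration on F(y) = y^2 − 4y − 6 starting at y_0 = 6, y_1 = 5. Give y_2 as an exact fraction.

36/7

F(6) = 6, F(5) = −1. y_2 = 5 − (−1)·(5 − 6)/((−1) − 6) = 36/7.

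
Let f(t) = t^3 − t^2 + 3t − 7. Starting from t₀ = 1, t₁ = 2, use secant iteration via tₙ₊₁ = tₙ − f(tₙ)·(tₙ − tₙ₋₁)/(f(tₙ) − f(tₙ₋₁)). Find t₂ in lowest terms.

f(1) = −4, f(2) = 3. t₂ = 2 − 3·(2 − 1)/(3 − (−4)) = 11/7.

11/7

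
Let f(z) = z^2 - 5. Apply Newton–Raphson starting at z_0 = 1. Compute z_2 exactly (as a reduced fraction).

7/3

f'(z) = 2z.
f(1) = -4, f'(1) = 2, so z_1 = 1 - (-4)/2 = 3.
f(3) = 4, f'(3) = 6, so z_2 = 3 - 4/6 = 7/3.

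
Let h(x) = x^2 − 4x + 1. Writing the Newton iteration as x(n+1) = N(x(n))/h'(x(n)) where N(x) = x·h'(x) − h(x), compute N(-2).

3

h'(x) = 2x − 4.
N(x) = x·h'(x) − h(x) = x·(2x − 4) − (x^2 − 4x + 1) = x^2 − 1.
N(-2) = 3.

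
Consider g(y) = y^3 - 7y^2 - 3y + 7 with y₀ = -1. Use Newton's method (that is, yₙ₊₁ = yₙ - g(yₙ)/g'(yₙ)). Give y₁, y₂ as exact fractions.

g'(y) = 3y^2 - 14y - 3.
g(-1) = 2, g'(-1) = 14, so y₁ = (-1) - 2/14 = -8/7.
g(-8/7) = -71/343, g'(-8/7) = 829/49, so y₂ = (-8/7) - (-71/343)/(829/49) = -6561/5803.

y₁ = -8/7, y₂ = -6561/5803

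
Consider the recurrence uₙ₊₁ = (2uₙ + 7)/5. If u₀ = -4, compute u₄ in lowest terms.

u₁ = (2·(-4) + 7)/5 = -1/5.
u₂ = (2·(-1/5) + 7)/5 = 33/25.
u₃ = (2·(33/25) + 7)/5 = 241/125.
u₄ = (2·(241/125) + 7)/5 = 1357/625.

1357/625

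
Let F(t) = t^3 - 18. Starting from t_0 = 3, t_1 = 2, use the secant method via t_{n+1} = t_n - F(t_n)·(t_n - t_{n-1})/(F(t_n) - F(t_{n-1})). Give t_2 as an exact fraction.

48/19

F(3) = 9, F(2) = -10. t_2 = 2 - (-10)·(2 - 3)/((-10) - 9) = 48/19.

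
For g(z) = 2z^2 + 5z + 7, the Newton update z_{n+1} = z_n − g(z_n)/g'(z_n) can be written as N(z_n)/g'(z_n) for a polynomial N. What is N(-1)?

g'(z) = 4z + 5.
N(z) = z·g'(z) − g(z) = z·(4z + 5) − (2z^2 + 5z + 7) = 2z^2 − 7.
N(-1) = −5.

−5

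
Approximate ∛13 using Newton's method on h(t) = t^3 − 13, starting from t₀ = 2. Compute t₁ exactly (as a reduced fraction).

h'(t) = 3t^2.
h(2) = −5, h'(2) = 12, so t₁ = 2 − (−5)/12 = 29/12.

29/12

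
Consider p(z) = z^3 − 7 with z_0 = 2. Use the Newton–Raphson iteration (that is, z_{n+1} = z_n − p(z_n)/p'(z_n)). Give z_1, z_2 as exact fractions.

p'(z) = 3z^2.
p(2) = 1, p'(2) = 12, so z_1 = 2 − 1/12 = 23/12.
p(23/12) = 71/1728, p'(23/12) = 529/48, so z_2 = (23/12) − (71/1728)/(529/48) = 18215/9522.

z_1 = 23/12, z_2 = 18215/9522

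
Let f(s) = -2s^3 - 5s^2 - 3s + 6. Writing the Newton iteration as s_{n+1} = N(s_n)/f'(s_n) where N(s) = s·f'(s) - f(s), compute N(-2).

6

f'(s) = -6s^2 - 10s - 3.
N(s) = s·f'(s) - f(s) = s·(-6s^2 - 10s - 3) - (-2s^3 - 5s^2 - 3s + 6) = -4s^3 - 5s^2 - 6.
N(-2) = 6.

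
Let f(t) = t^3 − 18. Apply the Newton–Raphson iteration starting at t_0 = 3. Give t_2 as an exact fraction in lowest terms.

f'(t) = 3t^2.
f(3) = 9, f'(3) = 27, so t_1 = 3 − 9/27 = 8/3.
f(8/3) = 26/27, f'(8/3) = 64/3, so t_2 = (8/3) − (26/27)/(64/3) = 755/288.

755/288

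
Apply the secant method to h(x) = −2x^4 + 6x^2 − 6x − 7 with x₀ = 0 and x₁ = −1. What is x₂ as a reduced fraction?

h(0) = −7, h(−1) = 3. x₂ = (−1) − 3·((−1) − 0)/(3 − (−7)) = −7/10.

−7/10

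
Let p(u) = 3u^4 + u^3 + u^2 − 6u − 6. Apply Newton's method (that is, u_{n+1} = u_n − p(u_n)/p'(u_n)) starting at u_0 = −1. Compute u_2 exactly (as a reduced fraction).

p'(u) = 12u^3 + 3u^2 + 2u − 6.
p(−1) = 3, p'(−1) = −17, so u_1 = (−1) − 3/(−17) = −14/17.
p(−14/17) = 36810/83521, p'(−14/17) = −60502/4913, so u_2 = (−14/17) − (36810/83521)/(−60502/4913) = −405109/514267.

−405109/514267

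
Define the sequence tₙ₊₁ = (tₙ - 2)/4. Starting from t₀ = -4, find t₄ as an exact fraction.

-87/128

t₁ = ((-4) - 2)/4 = -3/2.
t₂ = ((-3/2) - 2)/4 = -7/8.
t₃ = ((-7/8) - 2)/4 = -23/32.
t₄ = ((-23/32) - 2)/4 = -87/128.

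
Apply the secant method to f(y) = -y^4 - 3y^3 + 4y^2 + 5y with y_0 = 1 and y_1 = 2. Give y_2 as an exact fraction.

24/19

f(1) = 5, f(2) = -14. y_2 = 2 - (-14)·(2 - 1)/((-14) - 5) = 24/19.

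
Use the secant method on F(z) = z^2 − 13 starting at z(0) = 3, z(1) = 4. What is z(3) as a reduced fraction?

191/53

F(3) = −4, F(4) = 3. z(2) = 4 − 3·(4 − 3)/(3 − (−4)) = 25/7.
F(4) = 3, F(25/7) = −12/49. z(3) = (25/7) − (−12/49)·((25/7) − 4)/((−12/49) − 3) = 191/53.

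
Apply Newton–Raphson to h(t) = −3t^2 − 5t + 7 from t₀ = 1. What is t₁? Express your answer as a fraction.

10/11

h'(t) = −6t − 5.
h(1) = −1, h'(1) = −11, so t₁ = 1 − (−1)/(−11) = 10/11.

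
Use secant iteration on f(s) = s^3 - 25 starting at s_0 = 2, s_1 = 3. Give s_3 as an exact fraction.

27505/9409

f(2) = -17, f(3) = 2. s_2 = 3 - 2·(3 - 2)/(2 - (-17)) = 55/19.
f(3) = 2, f(55/19) = -5100/6859. s_3 = (55/19) - (-5100/6859)·((55/19) - 3)/((-5100/6859) - 2) = 27505/9409.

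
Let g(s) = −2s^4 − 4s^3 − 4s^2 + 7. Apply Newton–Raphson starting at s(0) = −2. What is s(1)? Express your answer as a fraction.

g'(s) = −8s^3 − 12s^2 − 8s.
g(−2) = −9, g'(−2) = 32, so s(1) = (−2) − (−9)/32 = −55/32.

−55/32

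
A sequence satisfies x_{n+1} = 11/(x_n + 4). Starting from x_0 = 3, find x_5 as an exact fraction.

14971/8007

x_1 = 11/(3 + 4) = 11/7.
x_2 = 11/(11/7 + 4) = 77/39.
x_3 = 11/(77/39 + 4) = 429/233.
x_4 = 11/(429/233 + 4) = 2563/1361.
x_5 = 11/(2563/1361 + 4) = 14971/8007.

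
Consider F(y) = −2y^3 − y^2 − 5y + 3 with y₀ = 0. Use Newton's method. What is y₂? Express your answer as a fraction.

F'(y) = −6y^2 − 2y − 5.
F(0) = 3, F'(0) = −5, so y₁ = 0 − 3/(−5) = 3/5.
F(3/5) = −99/125, F'(3/5) = −209/25, so y₂ = (3/5) − (−99/125)/(−209/25) = 48/95.

48/95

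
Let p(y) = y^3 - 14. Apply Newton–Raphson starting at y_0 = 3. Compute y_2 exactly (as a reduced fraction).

p'(y) = 3y^2.
p(3) = 13, p'(3) = 27, so y_1 = 3 - 13/27 = 68/27.
p(68/27) = 38870/19683, p'(68/27) = 4624/243, so y_2 = (68/27) - (38870/19683)/(4624/243) = 452213/187272.

452213/187272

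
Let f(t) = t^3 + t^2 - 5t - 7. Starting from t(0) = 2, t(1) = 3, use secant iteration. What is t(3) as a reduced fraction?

f(2) = -5, f(3) = 14. t(2) = 3 - 14·(3 - 2)/(14 - (-5)) = 43/19.
f(3) = 14, f(43/19) = -10990/6859. t(3) = (43/19) - (-10990/6859)·((43/19) - 3)/((-10990/6859) - 14) = 1277/546.

1277/546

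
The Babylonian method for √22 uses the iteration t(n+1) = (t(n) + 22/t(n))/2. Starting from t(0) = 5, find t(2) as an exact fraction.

t(1) = (5 + 22/5)/2 = 47/10.
t(2) = (47/10 + 22/(47/10))/2 = 4409/940.

4409/940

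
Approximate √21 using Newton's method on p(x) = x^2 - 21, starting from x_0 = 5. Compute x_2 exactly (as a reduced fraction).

527/115

p'(x) = 2x.
p(5) = 4, p'(5) = 10, so x_1 = 5 - 4/10 = 23/5.
p(23/5) = 4/25, p'(23/5) = 46/5, so x_2 = (23/5) - (4/25)/(46/5) = 527/115.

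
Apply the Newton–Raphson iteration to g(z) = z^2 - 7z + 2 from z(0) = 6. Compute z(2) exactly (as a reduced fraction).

g'(z) = 2z - 7.
g(6) = -4, g'(6) = 5, so z(1) = 6 - (-4)/5 = 34/5.
g(34/5) = 16/25, g'(34/5) = 33/5, so z(2) = (34/5) - (16/25)/(33/5) = 1106/165.

1106/165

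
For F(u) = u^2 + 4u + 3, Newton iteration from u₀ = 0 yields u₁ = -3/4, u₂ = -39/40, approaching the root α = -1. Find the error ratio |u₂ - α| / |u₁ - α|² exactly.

2/5

u₁ - α = -3/4 - (-1) = -3/4 + 1 = 1/4, so |u₁ - α| = 1/4.
u₂ - α = -39/40 - (-1) = -39/40 + 1 = 1/40, so |u₂ - α| = 1/40.
|u₁ - α|² = 1/16.
Ratio = (1/40) / (1/16) = 2/5.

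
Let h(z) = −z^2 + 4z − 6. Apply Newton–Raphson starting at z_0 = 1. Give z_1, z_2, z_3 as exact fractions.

z_1 = 5/2, z_2 = 1/4, z_3 = 95/56

h'(z) = −2z + 4.
h(1) = −3, h'(1) = 2, so z_1 = 1 − (−3)/2 = 5/2.
h(5/2) = −9/4, h'(5/2) = −1, so z_2 = (5/2) − (−9/4)/(−1) = 1/4.
h(1/4) = −81/16, h'(1/4) = 7/2, so z_3 = (1/4) − (−81/16)/(7/2) = 95/56.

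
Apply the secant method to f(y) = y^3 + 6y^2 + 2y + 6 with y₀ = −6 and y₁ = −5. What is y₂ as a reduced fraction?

−52/9

f(−6) = −6, f(−5) = 21. y₂ = (−5) − 21·((−5) − (−6))/(21 − (−6)) = −52/9.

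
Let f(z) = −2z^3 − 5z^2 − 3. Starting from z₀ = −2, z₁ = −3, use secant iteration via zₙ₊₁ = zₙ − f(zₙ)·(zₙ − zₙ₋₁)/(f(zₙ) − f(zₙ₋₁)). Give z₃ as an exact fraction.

f(−2) = −7, f(−3) = 6. z₂ = (−3) − 6·((−3) − (−2))/(6 − (−7)) = −33/13.
f(−3) = 6, f(−33/13) = −5502/2197. z₃ = (−33/13) − (−5502/2197)·((−33/13) − (−3))/((−5502/2197) − 6) = −1388/519.

−1388/519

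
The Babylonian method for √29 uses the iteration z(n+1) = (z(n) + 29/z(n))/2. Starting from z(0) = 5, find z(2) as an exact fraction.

727/135

z(1) = (5 + 29/5)/2 = 27/5.
z(2) = (27/5 + 29/(27/5))/2 = 727/135.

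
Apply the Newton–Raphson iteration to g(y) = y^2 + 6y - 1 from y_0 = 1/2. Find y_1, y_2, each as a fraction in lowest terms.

g'(y) = 2y + 6.
g(1/2) = 9/4, g'(1/2) = 7, so y_1 = (1/2) - (9/4)/7 = 5/28.
g(5/28) = 81/784, g'(5/28) = 89/14, so y_2 = (5/28) - (81/784)/(89/14) = 809/4984.

y_1 = 5/28, y_2 = 809/4984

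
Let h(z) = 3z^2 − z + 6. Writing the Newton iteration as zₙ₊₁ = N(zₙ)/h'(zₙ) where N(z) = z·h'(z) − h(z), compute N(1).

−3

h'(z) = 6z − 1.
N(z) = z·h'(z) − h(z) = z·(6z − 1) − (3z^2 − z + 6) = 3z^2 − 6.
N(1) = −3.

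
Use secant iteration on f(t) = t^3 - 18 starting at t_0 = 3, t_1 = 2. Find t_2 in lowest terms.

48/19

f(3) = 9, f(2) = -10. t_2 = 2 - (-10)·(2 - 3)/((-10) - 9) = 48/19.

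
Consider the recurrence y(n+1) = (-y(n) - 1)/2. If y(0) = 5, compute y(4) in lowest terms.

y(1) = (-5 - 1)/2 = -3.
y(2) = (-(-3) - 1)/2 = 1.
y(3) = (-1 - 1)/2 = -1.
y(4) = (-(-1) - 1)/2 = 0.

0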